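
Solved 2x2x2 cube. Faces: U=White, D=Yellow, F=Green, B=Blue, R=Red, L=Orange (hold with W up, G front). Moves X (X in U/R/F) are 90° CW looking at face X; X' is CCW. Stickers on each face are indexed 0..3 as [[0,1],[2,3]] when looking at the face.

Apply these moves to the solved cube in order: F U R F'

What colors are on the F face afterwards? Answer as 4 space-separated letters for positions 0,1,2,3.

After move 1 (F): F=GGGG U=WWOO R=WRWR D=RRYY L=OYOY
After move 2 (U): U=OWOW F=WRGG R=BBWR B=OYBB L=GGOY
After move 3 (R): R=WBRB U=OROG F=WRGY D=RBYO B=WYWB
After move 4 (F'): F=RYWG U=ORWR R=BBRB D=GYYO L=GGOO
Query: F face = RYWG

Answer: R Y W G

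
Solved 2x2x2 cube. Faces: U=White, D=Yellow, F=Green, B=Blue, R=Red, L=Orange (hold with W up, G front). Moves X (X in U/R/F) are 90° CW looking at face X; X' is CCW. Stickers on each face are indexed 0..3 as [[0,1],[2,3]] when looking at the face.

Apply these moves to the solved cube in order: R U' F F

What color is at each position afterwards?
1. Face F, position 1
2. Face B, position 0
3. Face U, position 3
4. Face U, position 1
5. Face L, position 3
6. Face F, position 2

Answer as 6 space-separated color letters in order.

After move 1 (R): R=RRRR U=WGWG F=GYGY D=YBYB B=WBWB
After move 2 (U'): U=GGWW F=OOGY R=GYRR B=RRWB L=WBOO
After move 3 (F): F=GOYO U=GGOB R=WYWR D=RGYB L=WYOB
After move 4 (F): F=YGOO U=GGBY R=OYBR D=WWYB L=WROG
Query 1: F[1] = G
Query 2: B[0] = R
Query 3: U[3] = Y
Query 4: U[1] = G
Query 5: L[3] = G
Query 6: F[2] = O

Answer: G R Y G G O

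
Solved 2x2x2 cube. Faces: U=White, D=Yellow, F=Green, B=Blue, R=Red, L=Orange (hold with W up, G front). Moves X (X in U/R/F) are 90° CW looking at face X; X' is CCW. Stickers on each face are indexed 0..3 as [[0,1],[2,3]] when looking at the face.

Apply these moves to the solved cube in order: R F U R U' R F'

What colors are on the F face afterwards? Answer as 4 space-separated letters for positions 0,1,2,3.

Answer: W O G Y

Derivation:
After move 1 (R): R=RRRR U=WGWG F=GYGY D=YBYB B=WBWB
After move 2 (F): F=GGYY U=WGOO R=WRGR D=RRYB L=OYOB
After move 3 (U): U=OWOG F=WRYY R=WBGR B=OYWB L=GGOB
After move 4 (R): R=GWRB U=OROY F=WRYB D=RWYO B=GYWB
After move 5 (U'): U=RYOO F=GGYB R=WRRB B=GWWB L=GYOB
After move 6 (R): R=RWBR U=RGOB F=GWYO D=RWYG B=OWYB
After move 7 (F'): F=WOGY U=RGRB R=WWRR D=YBYG L=GBOO
Query: F face = WOGY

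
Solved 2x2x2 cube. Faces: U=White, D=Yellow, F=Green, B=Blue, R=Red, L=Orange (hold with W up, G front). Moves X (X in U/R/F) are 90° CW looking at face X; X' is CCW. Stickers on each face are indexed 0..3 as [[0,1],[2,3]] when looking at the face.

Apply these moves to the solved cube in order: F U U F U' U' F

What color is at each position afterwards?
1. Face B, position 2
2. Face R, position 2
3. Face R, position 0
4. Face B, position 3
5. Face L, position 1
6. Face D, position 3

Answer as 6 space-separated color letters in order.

After move 1 (F): F=GGGG U=WWOO R=WRWR D=RRYY L=OYOY
After move 2 (U): U=OWOW F=WRGG R=BBWR B=OYBB L=GGOY
After move 3 (U): U=OOWW F=BBGG R=OYWR B=GGBB L=WROY
After move 4 (F): F=GBGB U=OOYR R=WYWR D=WOYY L=WROR
After move 5 (U'): U=OROY F=WRGB R=GBWR B=WYBB L=GGOR
After move 6 (U'): U=RYOO F=GGGB R=WRWR B=GBBB L=WYOR
After move 7 (F): F=GGBG U=RYRY R=OROR D=WWYY L=WWOO
Query 1: B[2] = B
Query 2: R[2] = O
Query 3: R[0] = O
Query 4: B[3] = B
Query 5: L[1] = W
Query 6: D[3] = Y

Answer: B O O B W Y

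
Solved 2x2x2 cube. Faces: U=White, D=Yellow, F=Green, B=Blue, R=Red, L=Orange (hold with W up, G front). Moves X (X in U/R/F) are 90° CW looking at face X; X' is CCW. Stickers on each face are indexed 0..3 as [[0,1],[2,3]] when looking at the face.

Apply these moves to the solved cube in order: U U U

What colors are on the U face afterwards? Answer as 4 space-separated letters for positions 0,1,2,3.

Answer: W W W W

Derivation:
After move 1 (U): U=WWWW F=RRGG R=BBRR B=OOBB L=GGOO
After move 2 (U): U=WWWW F=BBGG R=OORR B=GGBB L=RROO
After move 3 (U): U=WWWW F=OOGG R=GGRR B=RRBB L=BBOO
Query: U face = WWWW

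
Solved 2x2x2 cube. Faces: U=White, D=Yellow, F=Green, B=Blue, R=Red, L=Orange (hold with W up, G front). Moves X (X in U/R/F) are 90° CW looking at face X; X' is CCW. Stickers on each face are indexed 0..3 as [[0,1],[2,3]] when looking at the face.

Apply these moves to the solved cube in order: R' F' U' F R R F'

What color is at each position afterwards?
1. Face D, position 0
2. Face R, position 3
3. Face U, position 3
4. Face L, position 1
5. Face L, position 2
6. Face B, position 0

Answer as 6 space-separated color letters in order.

After move 1 (R'): R=RRRR U=WBWB F=GWGW D=YGYG B=YBYB
After move 2 (F'): F=WWGG U=WBRR R=GRYR D=OOYG L=OBOW
After move 3 (U'): U=BRWR F=OBGG R=WWYR B=GRYB L=YBOW
After move 4 (F): F=GOGB U=BRWB R=WWRR D=YWYG L=YOOO
After move 5 (R): R=RWRW U=BOWB F=GWGG D=YYYG B=BRRB
After move 6 (R): R=RRWW U=BWWG F=GYGG D=YRYB B=BROB
After move 7 (F'): F=YGGG U=BWRW R=RRYW D=OOYB L=YGOW
Query 1: D[0] = O
Query 2: R[3] = W
Query 3: U[3] = W
Query 4: L[1] = G
Query 5: L[2] = O
Query 6: B[0] = B

Answer: O W W G O B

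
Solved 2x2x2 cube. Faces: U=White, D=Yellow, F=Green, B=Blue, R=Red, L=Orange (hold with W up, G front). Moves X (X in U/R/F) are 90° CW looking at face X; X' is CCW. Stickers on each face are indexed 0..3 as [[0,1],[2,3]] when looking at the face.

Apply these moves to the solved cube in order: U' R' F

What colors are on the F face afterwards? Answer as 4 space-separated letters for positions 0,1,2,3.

After move 1 (U'): U=WWWW F=OOGG R=GGRR B=RRBB L=BBOO
After move 2 (R'): R=GRGR U=WBWR F=OWGW D=YOYG B=YRYB
After move 3 (F): F=GOWW U=WBOB R=WRRR D=GGYG L=BYOO
Query: F face = GOWW

Answer: G O W W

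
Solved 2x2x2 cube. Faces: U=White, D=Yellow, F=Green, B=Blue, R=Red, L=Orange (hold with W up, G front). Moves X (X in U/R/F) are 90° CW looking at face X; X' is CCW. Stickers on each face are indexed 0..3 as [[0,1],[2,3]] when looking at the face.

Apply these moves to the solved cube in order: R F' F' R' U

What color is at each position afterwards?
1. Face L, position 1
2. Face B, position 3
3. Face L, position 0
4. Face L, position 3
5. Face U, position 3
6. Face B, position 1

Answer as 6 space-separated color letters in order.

After move 1 (R): R=RRRR U=WGWG F=GYGY D=YBYB B=WBWB
After move 2 (F'): F=YYGG U=WGRR R=BRYR D=OOYB L=OGOW
After move 3 (F'): F=YGYG U=WGBY R=OROR D=GWYB L=OROR
After move 4 (R'): R=RROO U=WWBW F=YGYY D=GGYG B=BBWB
After move 5 (U): U=BWWW F=RRYY R=BBOO B=ORWB L=YGOR
Query 1: L[1] = G
Query 2: B[3] = B
Query 3: L[0] = Y
Query 4: L[3] = R
Query 5: U[3] = W
Query 6: B[1] = R

Answer: G B Y R W R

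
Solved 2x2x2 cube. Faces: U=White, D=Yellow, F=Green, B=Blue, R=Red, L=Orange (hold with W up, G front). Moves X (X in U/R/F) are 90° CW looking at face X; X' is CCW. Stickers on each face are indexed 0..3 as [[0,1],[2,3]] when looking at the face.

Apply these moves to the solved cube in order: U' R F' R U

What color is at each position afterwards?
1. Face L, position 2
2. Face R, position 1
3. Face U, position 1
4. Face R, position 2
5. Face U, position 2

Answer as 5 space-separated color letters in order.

After move 1 (U'): U=WWWW F=OOGG R=GGRR B=RRBB L=BBOO
After move 2 (R): R=RGRG U=WOWG F=OYGY D=YBYR B=WRWB
After move 3 (F'): F=YYOG U=WORR R=BGYG D=BOYR L=BGOW
After move 4 (R): R=YBGG U=WYRG F=YOOR D=BWYW B=RROB
After move 5 (U): U=RWGY F=YBOR R=RRGG B=BGOB L=YOOW
Query 1: L[2] = O
Query 2: R[1] = R
Query 3: U[1] = W
Query 4: R[2] = G
Query 5: U[2] = G

Answer: O R W G G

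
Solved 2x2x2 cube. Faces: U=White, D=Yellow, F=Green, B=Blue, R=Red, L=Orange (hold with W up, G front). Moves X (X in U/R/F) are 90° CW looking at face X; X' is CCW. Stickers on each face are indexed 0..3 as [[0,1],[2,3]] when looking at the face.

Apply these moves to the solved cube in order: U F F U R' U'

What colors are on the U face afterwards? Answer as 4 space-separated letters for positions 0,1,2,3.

After move 1 (U): U=WWWW F=RRGG R=BBRR B=OOBB L=GGOO
After move 2 (F): F=GRGR U=WWOG R=WBWR D=RBYY L=GYOY
After move 3 (F): F=GGRR U=WWYY R=OBGR D=WWYY L=GROB
After move 4 (U): U=YWYW F=OBRR R=OOGR B=GRBB L=GGOB
After move 5 (R'): R=OROG U=YBYG F=OWRW D=WBYR B=YRWB
After move 6 (U'): U=BGYY F=GGRW R=OWOG B=ORWB L=YROB
Query: U face = BGYY

Answer: B G Y Y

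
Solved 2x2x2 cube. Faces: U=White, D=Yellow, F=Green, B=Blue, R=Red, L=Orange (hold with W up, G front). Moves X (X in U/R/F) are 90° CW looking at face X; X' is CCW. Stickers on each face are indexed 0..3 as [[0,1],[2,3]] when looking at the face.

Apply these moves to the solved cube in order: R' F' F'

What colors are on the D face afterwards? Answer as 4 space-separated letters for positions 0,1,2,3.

Answer: B W Y G

Derivation:
After move 1 (R'): R=RRRR U=WBWB F=GWGW D=YGYG B=YBYB
After move 2 (F'): F=WWGG U=WBRR R=GRYR D=OOYG L=OBOW
After move 3 (F'): F=WGWG U=WBGY R=OROR D=BWYG L=OROR
Query: D face = BWYG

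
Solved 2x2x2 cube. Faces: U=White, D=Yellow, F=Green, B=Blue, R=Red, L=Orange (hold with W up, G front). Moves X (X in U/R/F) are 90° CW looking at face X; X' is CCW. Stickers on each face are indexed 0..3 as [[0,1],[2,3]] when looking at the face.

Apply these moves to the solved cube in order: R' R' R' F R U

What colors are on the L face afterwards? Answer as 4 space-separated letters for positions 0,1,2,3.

After move 1 (R'): R=RRRR U=WBWB F=GWGW D=YGYG B=YBYB
After move 2 (R'): R=RRRR U=WYWY F=GBGB D=YWYW B=GBGB
After move 3 (R'): R=RRRR U=WGWG F=GYGY D=YBYB B=WBWB
After move 4 (F): F=GGYY U=WGOO R=WRGR D=RRYB L=OYOB
After move 5 (R): R=GWRR U=WGOY F=GRYB D=RWYW B=OBGB
After move 6 (U): U=OWYG F=GWYB R=OBRR B=OYGB L=GROB
Query: L face = GROB

Answer: G R O B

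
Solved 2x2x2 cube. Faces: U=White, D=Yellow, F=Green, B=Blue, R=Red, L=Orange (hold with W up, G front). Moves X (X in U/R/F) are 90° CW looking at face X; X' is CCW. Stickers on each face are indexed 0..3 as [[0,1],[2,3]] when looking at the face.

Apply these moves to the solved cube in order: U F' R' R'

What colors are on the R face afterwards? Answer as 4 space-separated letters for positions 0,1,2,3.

After move 1 (U): U=WWWW F=RRGG R=BBRR B=OOBB L=GGOO
After move 2 (F'): F=RGRG U=WWBR R=YBYR D=GOYY L=GWOW
After move 3 (R'): R=BRYY U=WBBO F=RWRR D=GGYG B=YOOB
After move 4 (R'): R=RYBY U=WOBY F=RBRO D=GWYR B=GOGB
Query: R face = RYBY

Answer: R Y B Y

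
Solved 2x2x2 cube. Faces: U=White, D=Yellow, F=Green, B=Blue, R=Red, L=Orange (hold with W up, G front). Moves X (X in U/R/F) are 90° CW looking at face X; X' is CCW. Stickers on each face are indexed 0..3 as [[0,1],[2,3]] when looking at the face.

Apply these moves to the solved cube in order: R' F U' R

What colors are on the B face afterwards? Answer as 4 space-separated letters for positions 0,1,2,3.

Answer: O R O B

Derivation:
After move 1 (R'): R=RRRR U=WBWB F=GWGW D=YGYG B=YBYB
After move 2 (F): F=GGWW U=WBOO R=WRBR D=RRYG L=OYOG
After move 3 (U'): U=BOWO F=OYWW R=GGBR B=WRYB L=YBOG
After move 4 (R): R=BGRG U=BYWW F=ORWG D=RYYW B=OROB
Query: B face = OROB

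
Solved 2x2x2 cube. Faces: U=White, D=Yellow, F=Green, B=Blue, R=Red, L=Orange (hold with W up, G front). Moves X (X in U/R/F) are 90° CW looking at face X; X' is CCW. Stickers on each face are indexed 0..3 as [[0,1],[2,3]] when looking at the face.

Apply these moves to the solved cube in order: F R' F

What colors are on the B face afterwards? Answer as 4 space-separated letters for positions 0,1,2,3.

Answer: Y B R B

Derivation:
After move 1 (F): F=GGGG U=WWOO R=WRWR D=RRYY L=OYOY
After move 2 (R'): R=RRWW U=WBOB F=GWGO D=RGYG B=YBRB
After move 3 (F): F=GGOW U=WBYY R=ORBW D=WRYG L=OROG
Query: B face = YBRB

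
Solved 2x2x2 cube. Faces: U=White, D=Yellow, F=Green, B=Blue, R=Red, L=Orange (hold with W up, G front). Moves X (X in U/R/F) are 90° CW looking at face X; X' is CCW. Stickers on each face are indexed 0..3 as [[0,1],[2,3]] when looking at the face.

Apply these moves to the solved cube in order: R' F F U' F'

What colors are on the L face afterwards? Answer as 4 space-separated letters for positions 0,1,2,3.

Answer: Y G O W

Derivation:
After move 1 (R'): R=RRRR U=WBWB F=GWGW D=YGYG B=YBYB
After move 2 (F): F=GGWW U=WBOO R=WRBR D=RRYG L=OYOG
After move 3 (F): F=WGWG U=WBGY R=OROR D=BWYG L=OROR
After move 4 (U'): U=BYWG F=ORWG R=WGOR B=ORYB L=YBOR
After move 5 (F'): F=RGOW U=BYWO R=WGBR D=BRYG L=YGOW
Query: L face = YGOW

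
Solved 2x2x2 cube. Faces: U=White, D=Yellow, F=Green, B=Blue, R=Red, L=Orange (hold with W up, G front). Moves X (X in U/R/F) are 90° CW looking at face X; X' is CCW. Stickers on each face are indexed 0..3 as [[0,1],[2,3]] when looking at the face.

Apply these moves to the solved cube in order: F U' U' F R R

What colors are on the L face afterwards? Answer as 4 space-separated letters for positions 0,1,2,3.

Answer: W R O R

Derivation:
After move 1 (F): F=GGGG U=WWOO R=WRWR D=RRYY L=OYOY
After move 2 (U'): U=WOWO F=OYGG R=GGWR B=WRBB L=BBOY
After move 3 (U'): U=OOWW F=BBGG R=OYWR B=GGBB L=WROY
After move 4 (F): F=GBGB U=OOYR R=WYWR D=WOYY L=WROR
After move 5 (R): R=WWRY U=OBYB F=GOGY D=WBYG B=RGOB
After move 6 (R): R=RWYW U=OOYY F=GBGG D=WOYR B=BGBB
Query: L face = WROR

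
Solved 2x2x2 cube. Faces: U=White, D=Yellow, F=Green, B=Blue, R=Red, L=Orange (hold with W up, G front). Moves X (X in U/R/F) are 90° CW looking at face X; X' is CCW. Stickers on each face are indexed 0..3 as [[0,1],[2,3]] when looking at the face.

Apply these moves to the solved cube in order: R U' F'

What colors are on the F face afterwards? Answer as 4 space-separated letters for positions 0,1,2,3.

Answer: O Y O G

Derivation:
After move 1 (R): R=RRRR U=WGWG F=GYGY D=YBYB B=WBWB
After move 2 (U'): U=GGWW F=OOGY R=GYRR B=RRWB L=WBOO
After move 3 (F'): F=OYOG U=GGGR R=BYYR D=BOYB L=WWOW
Query: F face = OYOG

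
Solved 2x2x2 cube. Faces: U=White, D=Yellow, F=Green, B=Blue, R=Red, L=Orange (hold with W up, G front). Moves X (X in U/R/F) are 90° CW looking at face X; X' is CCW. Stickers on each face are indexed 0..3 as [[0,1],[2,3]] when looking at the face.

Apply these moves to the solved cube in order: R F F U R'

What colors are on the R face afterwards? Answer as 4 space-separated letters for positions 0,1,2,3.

After move 1 (R): R=RRRR U=WGWG F=GYGY D=YBYB B=WBWB
After move 2 (F): F=GGYY U=WGOO R=WRGR D=RRYB L=OYOB
After move 3 (F): F=YGYG U=WGBY R=OROR D=GWYB L=OROR
After move 4 (U): U=BWYG F=ORYG R=WBOR B=ORWB L=YGOR
After move 5 (R'): R=BRWO U=BWYO F=OWYG D=GRYG B=BRWB
Query: R face = BRWO

Answer: B R W O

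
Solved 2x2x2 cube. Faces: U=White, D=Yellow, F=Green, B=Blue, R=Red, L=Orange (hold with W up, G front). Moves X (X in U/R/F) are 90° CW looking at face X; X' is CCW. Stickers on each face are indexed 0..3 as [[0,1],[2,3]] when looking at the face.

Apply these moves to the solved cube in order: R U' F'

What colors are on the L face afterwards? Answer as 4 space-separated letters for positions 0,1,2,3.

After move 1 (R): R=RRRR U=WGWG F=GYGY D=YBYB B=WBWB
After move 2 (U'): U=GGWW F=OOGY R=GYRR B=RRWB L=WBOO
After move 3 (F'): F=OYOG U=GGGR R=BYYR D=BOYB L=WWOW
Query: L face = WWOW

Answer: W W O W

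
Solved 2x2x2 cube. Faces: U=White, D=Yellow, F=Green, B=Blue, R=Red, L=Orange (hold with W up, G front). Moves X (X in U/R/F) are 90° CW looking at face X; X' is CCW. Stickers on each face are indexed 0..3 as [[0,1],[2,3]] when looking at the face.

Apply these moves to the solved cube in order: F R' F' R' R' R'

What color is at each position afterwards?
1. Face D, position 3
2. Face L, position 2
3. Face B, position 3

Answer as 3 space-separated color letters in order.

Answer: Y O B

Derivation:
After move 1 (F): F=GGGG U=WWOO R=WRWR D=RRYY L=OYOY
After move 2 (R'): R=RRWW U=WBOB F=GWGO D=RGYG B=YBRB
After move 3 (F'): F=WOGG U=WBRW R=GRRW D=YYYG L=OBOO
After move 4 (R'): R=RWGR U=WRRY F=WBGW D=YOYG B=GBYB
After move 5 (R'): R=WRRG U=WYRG F=WRGY D=YBYW B=GBOB
After move 6 (R'): R=RGWR U=WORG F=WYGG D=YRYY B=WBBB
Query 1: D[3] = Y
Query 2: L[2] = O
Query 3: B[3] = B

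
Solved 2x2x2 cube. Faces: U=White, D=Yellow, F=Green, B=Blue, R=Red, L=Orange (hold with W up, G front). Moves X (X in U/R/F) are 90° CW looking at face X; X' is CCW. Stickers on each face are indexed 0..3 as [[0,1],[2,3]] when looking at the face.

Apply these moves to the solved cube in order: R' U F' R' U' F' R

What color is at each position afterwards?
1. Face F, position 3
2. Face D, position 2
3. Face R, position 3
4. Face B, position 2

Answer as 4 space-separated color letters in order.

After move 1 (R'): R=RRRR U=WBWB F=GWGW D=YGYG B=YBYB
After move 2 (U): U=WWBB F=RRGW R=YBRR B=OOYB L=GWOO
After move 3 (F'): F=RWRG U=WWYR R=GBYR D=WOYG L=GBOB
After move 4 (R'): R=BRGY U=WYYO F=RWRR D=WWYG B=GOOB
After move 5 (U'): U=YOWY F=GBRR R=RWGY B=BROB L=GOOB
After move 6 (F'): F=BRGR U=YORG R=WWWY D=OBYG L=GYOW
After move 7 (R): R=WWYW U=YRRR F=BBGG D=OOYB B=GROB
Query 1: F[3] = G
Query 2: D[2] = Y
Query 3: R[3] = W
Query 4: B[2] = O

Answer: G Y W O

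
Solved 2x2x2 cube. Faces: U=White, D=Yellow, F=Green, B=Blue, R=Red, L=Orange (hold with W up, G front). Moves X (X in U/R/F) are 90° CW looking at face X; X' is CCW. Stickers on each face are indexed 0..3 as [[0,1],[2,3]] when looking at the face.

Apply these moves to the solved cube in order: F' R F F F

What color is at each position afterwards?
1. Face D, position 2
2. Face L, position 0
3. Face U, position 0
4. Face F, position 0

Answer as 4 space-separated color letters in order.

Answer: Y O W O

Derivation:
After move 1 (F'): F=GGGG U=WWRR R=YRYR D=OOYY L=OWOW
After move 2 (R): R=YYRR U=WGRG F=GOGY D=OBYB B=RBWB
After move 3 (F): F=GGYO U=WGWW R=RYGR D=RYYB L=OOOB
After move 4 (F): F=YGOG U=WGBO R=WYWR D=GRYB L=OROY
After move 5 (F): F=OYGG U=WGYR R=BYOR D=WWYB L=OGOR
Query 1: D[2] = Y
Query 2: L[0] = O
Query 3: U[0] = W
Query 4: F[0] = O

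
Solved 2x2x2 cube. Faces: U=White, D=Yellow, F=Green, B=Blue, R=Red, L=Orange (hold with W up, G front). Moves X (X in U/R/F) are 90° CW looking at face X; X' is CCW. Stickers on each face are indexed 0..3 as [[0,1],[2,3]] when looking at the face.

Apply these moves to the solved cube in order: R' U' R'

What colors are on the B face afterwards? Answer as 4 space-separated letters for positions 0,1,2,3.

Answer: G R G B

Derivation:
After move 1 (R'): R=RRRR U=WBWB F=GWGW D=YGYG B=YBYB
After move 2 (U'): U=BBWW F=OOGW R=GWRR B=RRYB L=YBOO
After move 3 (R'): R=WRGR U=BYWR F=OBGW D=YOYW B=GRGB
Query: B face = GRGB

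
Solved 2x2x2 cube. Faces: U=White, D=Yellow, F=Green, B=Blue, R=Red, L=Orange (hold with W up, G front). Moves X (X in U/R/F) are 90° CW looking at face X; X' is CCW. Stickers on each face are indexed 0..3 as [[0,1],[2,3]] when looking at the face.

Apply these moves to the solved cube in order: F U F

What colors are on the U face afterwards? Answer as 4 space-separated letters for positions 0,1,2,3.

Answer: O W Y G

Derivation:
After move 1 (F): F=GGGG U=WWOO R=WRWR D=RRYY L=OYOY
After move 2 (U): U=OWOW F=WRGG R=BBWR B=OYBB L=GGOY
After move 3 (F): F=GWGR U=OWYG R=OBWR D=WBYY L=GROR
Query: U face = OWYG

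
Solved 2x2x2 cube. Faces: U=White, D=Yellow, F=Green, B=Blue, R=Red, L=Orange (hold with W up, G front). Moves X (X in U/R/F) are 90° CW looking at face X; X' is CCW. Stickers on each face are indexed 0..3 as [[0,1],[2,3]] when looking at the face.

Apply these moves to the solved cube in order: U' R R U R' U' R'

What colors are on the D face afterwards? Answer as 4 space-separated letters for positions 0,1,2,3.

Answer: Y B Y Y

Derivation:
After move 1 (U'): U=WWWW F=OOGG R=GGRR B=RRBB L=BBOO
After move 2 (R): R=RGRG U=WOWG F=OYGY D=YBYR B=WRWB
After move 3 (R): R=RRGG U=WYWY F=OBGR D=YWYW B=GROB
After move 4 (U): U=WWYY F=RRGR R=GRGG B=BBOB L=OBOO
After move 5 (R'): R=RGGG U=WOYB F=RWGY D=YRYR B=WBWB
After move 6 (U'): U=OBWY F=OBGY R=RWGG B=RGWB L=WBOO
After move 7 (R'): R=WGRG U=OWWR F=OBGY D=YBYY B=RGRB
Query: D face = YBYY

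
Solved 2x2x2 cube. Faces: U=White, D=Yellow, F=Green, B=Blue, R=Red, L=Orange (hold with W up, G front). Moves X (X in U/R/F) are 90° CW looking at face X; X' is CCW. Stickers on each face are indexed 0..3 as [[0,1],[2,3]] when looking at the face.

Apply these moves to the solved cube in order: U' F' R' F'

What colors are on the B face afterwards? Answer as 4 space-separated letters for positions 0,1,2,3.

After move 1 (U'): U=WWWW F=OOGG R=GGRR B=RRBB L=BBOO
After move 2 (F'): F=OGOG U=WWGR R=YGYR D=BOYY L=BWOW
After move 3 (R'): R=GRYY U=WBGR F=OWOR D=BGYG B=YROB
After move 4 (F'): F=WROO U=WBGY R=GRBY D=WWYG L=BROG
Query: B face = YROB

Answer: Y R O B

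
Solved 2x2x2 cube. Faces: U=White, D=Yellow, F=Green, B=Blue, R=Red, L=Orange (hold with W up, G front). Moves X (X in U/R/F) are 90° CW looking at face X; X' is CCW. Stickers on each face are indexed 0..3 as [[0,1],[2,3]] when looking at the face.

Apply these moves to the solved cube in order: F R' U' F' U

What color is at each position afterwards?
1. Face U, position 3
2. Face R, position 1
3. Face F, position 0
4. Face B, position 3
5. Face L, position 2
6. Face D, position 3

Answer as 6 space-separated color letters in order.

Answer: B R G B O G

Derivation:
After move 1 (F): F=GGGG U=WWOO R=WRWR D=RRYY L=OYOY
After move 2 (R'): R=RRWW U=WBOB F=GWGO D=RGYG B=YBRB
After move 3 (U'): U=BBWO F=OYGO R=GWWW B=RRRB L=YBOY
After move 4 (F'): F=YOOG U=BBGW R=GWRW D=BYYG L=YOOW
After move 5 (U): U=GBWB F=GWOG R=RRRW B=YORB L=YOOW
Query 1: U[3] = B
Query 2: R[1] = R
Query 3: F[0] = G
Query 4: B[3] = B
Query 5: L[2] = O
Query 6: D[3] = G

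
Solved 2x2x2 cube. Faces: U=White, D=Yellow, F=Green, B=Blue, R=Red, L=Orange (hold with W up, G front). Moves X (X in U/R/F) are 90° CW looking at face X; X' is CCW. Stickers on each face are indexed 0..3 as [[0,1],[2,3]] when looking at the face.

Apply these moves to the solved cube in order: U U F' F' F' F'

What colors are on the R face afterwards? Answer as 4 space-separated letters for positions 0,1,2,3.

Answer: O O R R

Derivation:
After move 1 (U): U=WWWW F=RRGG R=BBRR B=OOBB L=GGOO
After move 2 (U): U=WWWW F=BBGG R=OORR B=GGBB L=RROO
After move 3 (F'): F=BGBG U=WWOR R=YOYR D=ROYY L=RWOW
After move 4 (F'): F=GGBB U=WWYY R=OORR D=WWYY L=RROO
After move 5 (F'): F=GBGB U=WWOR R=WOWR D=ROYY L=RYOY
After move 6 (F'): F=BBGG U=WWWW R=OORR D=YYYY L=RROO
Query: R face = OORR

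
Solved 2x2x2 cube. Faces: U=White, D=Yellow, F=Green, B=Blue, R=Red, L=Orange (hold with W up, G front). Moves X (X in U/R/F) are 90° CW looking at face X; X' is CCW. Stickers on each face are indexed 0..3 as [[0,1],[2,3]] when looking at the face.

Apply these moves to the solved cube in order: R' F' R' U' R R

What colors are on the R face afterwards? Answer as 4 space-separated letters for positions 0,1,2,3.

Answer: Y G B W

Derivation:
After move 1 (R'): R=RRRR U=WBWB F=GWGW D=YGYG B=YBYB
After move 2 (F'): F=WWGG U=WBRR R=GRYR D=OOYG L=OBOW
After move 3 (R'): R=RRGY U=WYRY F=WBGR D=OWYG B=GBOB
After move 4 (U'): U=YYWR F=OBGR R=WBGY B=RROB L=GBOW
After move 5 (R): R=GWYB U=YBWR F=OWGG D=OOYR B=RRYB
After move 6 (R): R=YGBW U=YWWG F=OOGR D=OYYR B=RRBB
Query: R face = YGBW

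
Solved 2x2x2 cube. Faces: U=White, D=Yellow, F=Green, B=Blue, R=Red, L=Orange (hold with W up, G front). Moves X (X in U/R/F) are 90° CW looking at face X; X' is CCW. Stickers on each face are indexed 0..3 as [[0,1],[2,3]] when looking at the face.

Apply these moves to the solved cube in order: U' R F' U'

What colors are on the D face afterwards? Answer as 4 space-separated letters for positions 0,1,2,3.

Answer: B O Y R

Derivation:
After move 1 (U'): U=WWWW F=OOGG R=GGRR B=RRBB L=BBOO
After move 2 (R): R=RGRG U=WOWG F=OYGY D=YBYR B=WRWB
After move 3 (F'): F=YYOG U=WORR R=BGYG D=BOYR L=BGOW
After move 4 (U'): U=ORWR F=BGOG R=YYYG B=BGWB L=WROW
Query: D face = BOYR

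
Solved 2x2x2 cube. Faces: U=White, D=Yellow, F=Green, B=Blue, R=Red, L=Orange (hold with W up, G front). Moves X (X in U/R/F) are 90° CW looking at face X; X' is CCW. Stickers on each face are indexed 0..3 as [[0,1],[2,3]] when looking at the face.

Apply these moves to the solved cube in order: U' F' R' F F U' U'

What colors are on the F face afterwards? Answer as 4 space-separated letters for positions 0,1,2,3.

After move 1 (U'): U=WWWW F=OOGG R=GGRR B=RRBB L=BBOO
After move 2 (F'): F=OGOG U=WWGR R=YGYR D=BOYY L=BWOW
After move 3 (R'): R=GRYY U=WBGR F=OWOR D=BGYG B=YROB
After move 4 (F): F=OORW U=WBWW R=GRRY D=YGYG L=BBOG
After move 5 (F): F=ROWO U=WBGB R=WRWY D=RGYG L=BYOG
After move 6 (U'): U=BBWG F=BYWO R=ROWY B=WROB L=YROG
After move 7 (U'): U=BGBW F=YRWO R=BYWY B=ROOB L=WROG
Query: F face = YRWO

Answer: Y R W O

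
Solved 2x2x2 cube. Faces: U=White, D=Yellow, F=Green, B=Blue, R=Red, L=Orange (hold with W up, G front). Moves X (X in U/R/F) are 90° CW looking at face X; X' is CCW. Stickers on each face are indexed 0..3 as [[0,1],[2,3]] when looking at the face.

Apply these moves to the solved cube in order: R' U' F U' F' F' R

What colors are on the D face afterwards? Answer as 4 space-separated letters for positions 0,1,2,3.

Answer: O Y Y W

Derivation:
After move 1 (R'): R=RRRR U=WBWB F=GWGW D=YGYG B=YBYB
After move 2 (U'): U=BBWW F=OOGW R=GWRR B=RRYB L=YBOO
After move 3 (F): F=GOWO U=BBOB R=WWWR D=RGYG L=YYOG
After move 4 (U'): U=BBBO F=YYWO R=GOWR B=WWYB L=RROG
After move 5 (F'): F=YOYW U=BBGW R=GORR D=RGYG L=ROOB
After move 6 (F'): F=OWYY U=BBGR R=GORR D=OBYG L=RWOG
After move 7 (R): R=RGRO U=BWGY F=OBYG D=OYYW B=RWBB
Query: D face = OYYW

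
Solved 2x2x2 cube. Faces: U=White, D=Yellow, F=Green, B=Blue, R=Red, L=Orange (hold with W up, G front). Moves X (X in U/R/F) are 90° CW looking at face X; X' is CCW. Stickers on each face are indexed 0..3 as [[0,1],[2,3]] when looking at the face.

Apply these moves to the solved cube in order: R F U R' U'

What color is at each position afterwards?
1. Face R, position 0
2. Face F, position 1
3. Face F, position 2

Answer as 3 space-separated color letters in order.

Answer: W G Y

Derivation:
After move 1 (R): R=RRRR U=WGWG F=GYGY D=YBYB B=WBWB
After move 2 (F): F=GGYY U=WGOO R=WRGR D=RRYB L=OYOB
After move 3 (U): U=OWOG F=WRYY R=WBGR B=OYWB L=GGOB
After move 4 (R'): R=BRWG U=OWOO F=WWYG D=RRYY B=BYRB
After move 5 (U'): U=WOOO F=GGYG R=WWWG B=BRRB L=BYOB
Query 1: R[0] = W
Query 2: F[1] = G
Query 3: F[2] = Y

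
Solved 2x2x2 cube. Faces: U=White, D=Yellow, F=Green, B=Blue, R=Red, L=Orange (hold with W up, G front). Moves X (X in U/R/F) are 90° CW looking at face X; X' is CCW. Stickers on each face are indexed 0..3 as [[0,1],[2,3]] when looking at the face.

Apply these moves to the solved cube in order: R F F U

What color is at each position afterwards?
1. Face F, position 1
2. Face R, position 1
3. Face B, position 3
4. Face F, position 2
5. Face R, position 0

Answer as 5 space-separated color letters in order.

After move 1 (R): R=RRRR U=WGWG F=GYGY D=YBYB B=WBWB
After move 2 (F): F=GGYY U=WGOO R=WRGR D=RRYB L=OYOB
After move 3 (F): F=YGYG U=WGBY R=OROR D=GWYB L=OROR
After move 4 (U): U=BWYG F=ORYG R=WBOR B=ORWB L=YGOR
Query 1: F[1] = R
Query 2: R[1] = B
Query 3: B[3] = B
Query 4: F[2] = Y
Query 5: R[0] = W

Answer: R B B Y W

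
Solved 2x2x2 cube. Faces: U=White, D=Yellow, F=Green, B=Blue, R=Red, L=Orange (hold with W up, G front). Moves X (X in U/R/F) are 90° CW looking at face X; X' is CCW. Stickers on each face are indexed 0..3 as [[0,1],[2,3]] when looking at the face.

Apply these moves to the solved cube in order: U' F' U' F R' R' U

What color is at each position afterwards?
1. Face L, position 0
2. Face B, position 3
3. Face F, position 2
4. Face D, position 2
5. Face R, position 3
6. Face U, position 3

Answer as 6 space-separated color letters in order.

After move 1 (U'): U=WWWW F=OOGG R=GGRR B=RRBB L=BBOO
After move 2 (F'): F=OGOG U=WWGR R=YGYR D=BOYY L=BWOW
After move 3 (U'): U=WRWG F=BWOG R=OGYR B=YGBB L=RROW
After move 4 (F): F=OBGW U=WRWR R=WGGR D=YOYY L=RBOO
After move 5 (R'): R=GRWG U=WBWY F=ORGR D=YBYW B=YGOB
After move 6 (R'): R=RGGW U=WOWY F=OBGY D=YRYR B=WGBB
After move 7 (U): U=WWYO F=RGGY R=WGGW B=RBBB L=OBOO
Query 1: L[0] = O
Query 2: B[3] = B
Query 3: F[2] = G
Query 4: D[2] = Y
Query 5: R[3] = W
Query 6: U[3] = O

Answer: O B G Y W O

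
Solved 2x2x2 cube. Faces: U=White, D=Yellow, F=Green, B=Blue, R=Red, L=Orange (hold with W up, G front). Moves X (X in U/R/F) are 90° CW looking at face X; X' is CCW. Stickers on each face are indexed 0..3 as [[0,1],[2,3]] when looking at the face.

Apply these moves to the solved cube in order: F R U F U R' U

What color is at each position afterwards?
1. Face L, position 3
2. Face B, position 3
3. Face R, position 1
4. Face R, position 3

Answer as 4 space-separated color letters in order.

After move 1 (F): F=GGGG U=WWOO R=WRWR D=RRYY L=OYOY
After move 2 (R): R=WWRR U=WGOG F=GRGY D=RBYB B=OBWB
After move 3 (U): U=OWGG F=WWGY R=OBRR B=OYWB L=GROY
After move 4 (F): F=GWYW U=OWYR R=GBGR D=ROYB L=GROB
After move 5 (U): U=YORW F=GBYW R=OYGR B=GRWB L=GWOB
After move 6 (R'): R=YROG U=YWRG F=GOYW D=RBYW B=BROB
After move 7 (U): U=RYGW F=YRYW R=BROG B=GWOB L=GOOB
Query 1: L[3] = B
Query 2: B[3] = B
Query 3: R[1] = R
Query 4: R[3] = G

Answer: B B R G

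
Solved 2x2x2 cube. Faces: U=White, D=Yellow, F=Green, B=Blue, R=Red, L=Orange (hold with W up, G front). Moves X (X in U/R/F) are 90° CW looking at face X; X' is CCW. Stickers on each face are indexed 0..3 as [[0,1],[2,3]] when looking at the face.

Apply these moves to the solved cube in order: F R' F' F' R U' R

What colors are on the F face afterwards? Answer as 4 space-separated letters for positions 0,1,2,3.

Answer: O R W Y

Derivation:
After move 1 (F): F=GGGG U=WWOO R=WRWR D=RRYY L=OYOY
After move 2 (R'): R=RRWW U=WBOB F=GWGO D=RGYG B=YBRB
After move 3 (F'): F=WOGG U=WBRW R=GRRW D=YYYG L=OBOO
After move 4 (F'): F=OGWG U=WBGR R=YRYW D=BOYG L=OWOR
After move 5 (R): R=YYWR U=WGGG F=OOWG D=BRYY B=RBBB
After move 6 (U'): U=GGWG F=OWWG R=OOWR B=YYBB L=RBOR
After move 7 (R): R=WORO U=GWWG F=ORWY D=BBYY B=GYGB
Query: F face = ORWY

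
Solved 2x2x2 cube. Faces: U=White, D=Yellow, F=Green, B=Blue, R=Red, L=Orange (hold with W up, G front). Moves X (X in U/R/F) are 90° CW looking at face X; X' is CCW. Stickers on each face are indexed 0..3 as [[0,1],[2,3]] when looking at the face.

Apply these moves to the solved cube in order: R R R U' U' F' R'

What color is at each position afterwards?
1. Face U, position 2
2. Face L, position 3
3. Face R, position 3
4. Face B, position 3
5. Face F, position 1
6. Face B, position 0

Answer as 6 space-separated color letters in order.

After move 1 (R): R=RRRR U=WGWG F=GYGY D=YBYB B=WBWB
After move 2 (R): R=RRRR U=WYWY F=GBGB D=YWYW B=GBGB
After move 3 (R): R=RRRR U=WBWB F=GWGW D=YGYG B=YBYB
After move 4 (U'): U=BBWW F=OOGW R=GWRR B=RRYB L=YBOO
After move 5 (U'): U=BWBW F=YBGW R=OORR B=GWYB L=RROO
After move 6 (F'): F=BWYG U=BWOR R=GOYR D=ROYG L=RWOB
After move 7 (R'): R=ORGY U=BYOG F=BWYR D=RWYG B=GWOB
Query 1: U[2] = O
Query 2: L[3] = B
Query 3: R[3] = Y
Query 4: B[3] = B
Query 5: F[1] = W
Query 6: B[0] = G

Answer: O B Y B W G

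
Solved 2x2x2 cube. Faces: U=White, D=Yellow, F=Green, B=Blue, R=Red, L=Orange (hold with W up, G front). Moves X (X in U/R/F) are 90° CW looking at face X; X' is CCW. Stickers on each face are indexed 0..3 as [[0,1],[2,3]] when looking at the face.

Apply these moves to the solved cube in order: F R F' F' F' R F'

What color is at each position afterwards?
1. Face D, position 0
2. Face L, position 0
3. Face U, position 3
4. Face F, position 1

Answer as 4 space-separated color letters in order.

After move 1 (F): F=GGGG U=WWOO R=WRWR D=RRYY L=OYOY
After move 2 (R): R=WWRR U=WGOG F=GRGY D=RBYB B=OBWB
After move 3 (F'): F=RYGG U=WGWR R=BWRR D=YYYB L=OGOO
After move 4 (F'): F=YGRG U=WGBR R=YWYR D=GOYB L=OROW
After move 5 (F'): F=GGYR U=WGYY R=OWGR D=RWYB L=OROB
After move 6 (R): R=GORW U=WGYR F=GWYB D=RWYO B=YBGB
After move 7 (F'): F=WBGY U=WGGR R=WORW D=RBYO L=OROY
Query 1: D[0] = R
Query 2: L[0] = O
Query 3: U[3] = R
Query 4: F[1] = B

Answer: R O R B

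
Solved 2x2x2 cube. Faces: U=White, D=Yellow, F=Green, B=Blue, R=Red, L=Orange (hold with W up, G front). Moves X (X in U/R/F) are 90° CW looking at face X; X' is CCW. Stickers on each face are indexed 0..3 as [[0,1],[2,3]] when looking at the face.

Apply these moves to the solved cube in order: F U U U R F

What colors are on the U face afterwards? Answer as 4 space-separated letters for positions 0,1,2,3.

Answer: W Y Y B

Derivation:
After move 1 (F): F=GGGG U=WWOO R=WRWR D=RRYY L=OYOY
After move 2 (U): U=OWOW F=WRGG R=BBWR B=OYBB L=GGOY
After move 3 (U): U=OOWW F=BBGG R=OYWR B=GGBB L=WROY
After move 4 (U): U=WOWO F=OYGG R=GGWR B=WRBB L=BBOY
After move 5 (R): R=WGRG U=WYWG F=ORGY D=RBYW B=OROB
After move 6 (F): F=GOYR U=WYYB R=WGGG D=RWYW L=BROB
Query: U face = WYYB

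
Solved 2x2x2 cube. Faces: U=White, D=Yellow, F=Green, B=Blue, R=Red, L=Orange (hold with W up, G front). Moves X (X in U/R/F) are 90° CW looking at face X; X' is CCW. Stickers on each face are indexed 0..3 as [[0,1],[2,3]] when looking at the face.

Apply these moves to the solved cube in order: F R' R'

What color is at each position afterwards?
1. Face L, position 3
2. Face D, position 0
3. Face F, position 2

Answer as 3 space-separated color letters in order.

After move 1 (F): F=GGGG U=WWOO R=WRWR D=RRYY L=OYOY
After move 2 (R'): R=RRWW U=WBOB F=GWGO D=RGYG B=YBRB
After move 3 (R'): R=RWRW U=WROY F=GBGB D=RWYO B=GBGB
Query 1: L[3] = Y
Query 2: D[0] = R
Query 3: F[2] = G

Answer: Y R G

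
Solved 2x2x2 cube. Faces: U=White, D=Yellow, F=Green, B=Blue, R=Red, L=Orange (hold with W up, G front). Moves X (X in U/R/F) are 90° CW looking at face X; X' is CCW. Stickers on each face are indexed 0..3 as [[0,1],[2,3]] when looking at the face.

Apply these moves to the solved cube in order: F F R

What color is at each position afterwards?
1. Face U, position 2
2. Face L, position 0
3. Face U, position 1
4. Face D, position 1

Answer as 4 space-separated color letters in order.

After move 1 (F): F=GGGG U=WWOO R=WRWR D=RRYY L=OYOY
After move 2 (F): F=GGGG U=WWYY R=OROR D=WWYY L=OROR
After move 3 (R): R=OORR U=WGYG F=GWGY D=WBYB B=YBWB
Query 1: U[2] = Y
Query 2: L[0] = O
Query 3: U[1] = G
Query 4: D[1] = B

Answer: Y O G B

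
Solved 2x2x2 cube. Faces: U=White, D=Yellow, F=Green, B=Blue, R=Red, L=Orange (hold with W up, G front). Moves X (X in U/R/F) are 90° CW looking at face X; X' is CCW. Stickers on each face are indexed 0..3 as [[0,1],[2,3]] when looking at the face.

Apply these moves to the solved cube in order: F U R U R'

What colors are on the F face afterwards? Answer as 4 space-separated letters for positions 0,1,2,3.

After move 1 (F): F=GGGG U=WWOO R=WRWR D=RRYY L=OYOY
After move 2 (U): U=OWOW F=WRGG R=BBWR B=OYBB L=GGOY
After move 3 (R): R=WBRB U=OROG F=WRGY D=RBYO B=WYWB
After move 4 (U): U=OOGR F=WBGY R=WYRB B=GGWB L=WROY
After move 5 (R'): R=YBWR U=OWGG F=WOGR D=RBYY B=OGBB
Query: F face = WOGR

Answer: W O G R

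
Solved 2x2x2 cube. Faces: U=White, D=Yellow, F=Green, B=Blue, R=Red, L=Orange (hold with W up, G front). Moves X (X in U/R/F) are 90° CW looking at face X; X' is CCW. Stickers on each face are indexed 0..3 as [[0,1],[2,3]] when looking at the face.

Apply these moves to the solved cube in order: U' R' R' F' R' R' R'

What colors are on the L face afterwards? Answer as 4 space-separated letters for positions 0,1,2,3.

Answer: B Y O W

Derivation:
After move 1 (U'): U=WWWW F=OOGG R=GGRR B=RRBB L=BBOO
After move 2 (R'): R=GRGR U=WBWR F=OWGW D=YOYG B=YRYB
After move 3 (R'): R=RRGG U=WYWY F=OBGR D=YWYW B=GROB
After move 4 (F'): F=BROG U=WYRG R=WRYG D=BOYW L=BYOW
After move 5 (R'): R=RGWY U=WORG F=BYOG D=BRYG B=WROB
After move 6 (R'): R=GYRW U=WORW F=BOOG D=BYYG B=GRRB
After move 7 (R'): R=YWGR U=WRRG F=BOOW D=BOYG B=GRYB
Query: L face = BYOW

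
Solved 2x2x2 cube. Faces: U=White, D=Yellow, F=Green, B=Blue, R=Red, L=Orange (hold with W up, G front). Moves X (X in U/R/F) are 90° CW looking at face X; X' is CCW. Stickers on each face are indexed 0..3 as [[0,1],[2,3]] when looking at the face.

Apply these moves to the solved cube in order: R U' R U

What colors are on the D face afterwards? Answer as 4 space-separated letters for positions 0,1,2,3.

Answer: Y W Y R

Derivation:
After move 1 (R): R=RRRR U=WGWG F=GYGY D=YBYB B=WBWB
After move 2 (U'): U=GGWW F=OOGY R=GYRR B=RRWB L=WBOO
After move 3 (R): R=RGRY U=GOWY F=OBGB D=YWYR B=WRGB
After move 4 (U): U=WGYO F=RGGB R=WRRY B=WBGB L=OBOO
Query: D face = YWYR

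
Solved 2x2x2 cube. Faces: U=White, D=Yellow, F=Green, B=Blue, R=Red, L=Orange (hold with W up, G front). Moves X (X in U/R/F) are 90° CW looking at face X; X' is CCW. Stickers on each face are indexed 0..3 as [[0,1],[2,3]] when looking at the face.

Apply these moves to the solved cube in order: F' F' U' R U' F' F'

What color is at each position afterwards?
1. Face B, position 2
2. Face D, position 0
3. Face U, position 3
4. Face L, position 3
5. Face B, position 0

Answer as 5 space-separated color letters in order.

Answer: Y W W O O

Derivation:
After move 1 (F'): F=GGGG U=WWRR R=YRYR D=OOYY L=OWOW
After move 2 (F'): F=GGGG U=WWYY R=OROR D=WWYY L=OROR
After move 3 (U'): U=WYWY F=ORGG R=GGOR B=ORBB L=BBOR
After move 4 (R): R=OGRG U=WRWG F=OWGY D=WBYO B=YRYB
After move 5 (U'): U=RGWW F=BBGY R=OWRG B=OGYB L=YROR
After move 6 (F'): F=BYBG U=RGOR R=BWWG D=RRYO L=YWOW
After move 7 (F'): F=YGBB U=RGBW R=RWRG D=WWYO L=YROO
Query 1: B[2] = Y
Query 2: D[0] = W
Query 3: U[3] = W
Query 4: L[3] = O
Query 5: B[0] = O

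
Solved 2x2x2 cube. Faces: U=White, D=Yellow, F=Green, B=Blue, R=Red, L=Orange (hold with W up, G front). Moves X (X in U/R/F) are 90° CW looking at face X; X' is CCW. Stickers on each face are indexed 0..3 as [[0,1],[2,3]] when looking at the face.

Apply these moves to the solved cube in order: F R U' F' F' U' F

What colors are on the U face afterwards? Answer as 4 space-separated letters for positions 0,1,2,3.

After move 1 (F): F=GGGG U=WWOO R=WRWR D=RRYY L=OYOY
After move 2 (R): R=WWRR U=WGOG F=GRGY D=RBYB B=OBWB
After move 3 (U'): U=GGWO F=OYGY R=GRRR B=WWWB L=OBOY
After move 4 (F'): F=YYOG U=GGGR R=BRRR D=BYYB L=OOOW
After move 5 (F'): F=YGYO U=GGBR R=YRBR D=OWYB L=OROG
After move 6 (U'): U=GRGB F=ORYO R=YGBR B=YRWB L=WWOG
After move 7 (F): F=YOOR U=GRGW R=GGBR D=BYYB L=WOOW
Query: U face = GRGW

Answer: G R G W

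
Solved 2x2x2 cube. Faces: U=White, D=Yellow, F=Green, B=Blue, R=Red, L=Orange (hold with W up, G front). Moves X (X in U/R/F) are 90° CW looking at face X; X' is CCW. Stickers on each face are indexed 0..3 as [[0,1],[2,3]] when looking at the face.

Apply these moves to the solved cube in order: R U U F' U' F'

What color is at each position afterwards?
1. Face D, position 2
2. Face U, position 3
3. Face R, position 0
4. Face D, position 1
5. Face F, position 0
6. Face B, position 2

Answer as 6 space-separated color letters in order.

Answer: Y Y O G W W

Derivation:
After move 1 (R): R=RRRR U=WGWG F=GYGY D=YBYB B=WBWB
After move 2 (U): U=WWGG F=RRGY R=WBRR B=OOWB L=GYOO
After move 3 (U): U=GWGW F=WBGY R=OORR B=GYWB L=RROO
After move 4 (F'): F=BYWG U=GWOR R=BOYR D=ROYB L=RWOG
After move 5 (U'): U=WRGO F=RWWG R=BYYR B=BOWB L=GYOG
After move 6 (F'): F=WGRW U=WRBY R=OYRR D=YGYB L=GOOG
Query 1: D[2] = Y
Query 2: U[3] = Y
Query 3: R[0] = O
Query 4: D[1] = G
Query 5: F[0] = W
Query 6: B[2] = W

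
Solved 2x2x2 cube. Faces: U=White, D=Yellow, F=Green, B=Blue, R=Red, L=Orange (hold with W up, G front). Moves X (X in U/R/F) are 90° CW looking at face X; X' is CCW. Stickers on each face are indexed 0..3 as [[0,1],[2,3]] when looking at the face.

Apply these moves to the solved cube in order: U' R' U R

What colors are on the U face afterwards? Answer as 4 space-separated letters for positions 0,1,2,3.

Answer: W R R W

Derivation:
After move 1 (U'): U=WWWW F=OOGG R=GGRR B=RRBB L=BBOO
After move 2 (R'): R=GRGR U=WBWR F=OWGW D=YOYG B=YRYB
After move 3 (U): U=WWRB F=GRGW R=YRGR B=BBYB L=OWOO
After move 4 (R): R=GYRR U=WRRW F=GOGG D=YYYB B=BBWB
Query: U face = WRRW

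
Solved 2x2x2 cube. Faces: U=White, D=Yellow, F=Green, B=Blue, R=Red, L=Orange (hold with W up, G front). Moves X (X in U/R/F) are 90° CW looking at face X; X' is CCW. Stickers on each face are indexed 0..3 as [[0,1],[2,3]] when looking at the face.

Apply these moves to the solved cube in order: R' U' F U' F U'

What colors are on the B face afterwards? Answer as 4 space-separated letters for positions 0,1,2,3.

After move 1 (R'): R=RRRR U=WBWB F=GWGW D=YGYG B=YBYB
After move 2 (U'): U=BBWW F=OOGW R=GWRR B=RRYB L=YBOO
After move 3 (F): F=GOWO U=BBOB R=WWWR D=RGYG L=YYOG
After move 4 (U'): U=BBBO F=YYWO R=GOWR B=WWYB L=RROG
After move 5 (F): F=WYOY U=BBGR R=BOOR D=WGYG L=RROG
After move 6 (U'): U=BRBG F=RROY R=WYOR B=BOYB L=WWOG
Query: B face = BOYB

Answer: B O Y B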